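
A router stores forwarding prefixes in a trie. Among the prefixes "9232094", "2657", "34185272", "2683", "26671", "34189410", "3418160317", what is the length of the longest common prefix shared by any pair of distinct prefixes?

The deepest shared node is where two words last agree before diverging.
"3418160317" and "34185272" agree on "3418" (4 characters) before diverging; nothing deeper is shared.
Longest shared-prefix length: 4

4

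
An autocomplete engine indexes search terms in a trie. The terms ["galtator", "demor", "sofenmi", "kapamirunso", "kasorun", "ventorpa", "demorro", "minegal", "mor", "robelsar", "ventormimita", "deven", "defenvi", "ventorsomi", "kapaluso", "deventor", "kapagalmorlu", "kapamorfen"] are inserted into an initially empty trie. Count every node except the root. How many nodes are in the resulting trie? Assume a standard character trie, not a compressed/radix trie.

For each word, the new-node count is its length minus the longest prefix already in the trie:
  "galtator" → 8 new (g, a, l, t, a, t, o, r)
  "demor" → 5 new (d, e, m, o, r)
  "sofenmi" → 7 new (s, o, f, e, n, m, i)
  "kapamirunso" → 11 new (k, a, p, a, m, i, r, u, n, s, o)
  "kasorun" → prefix "ka" already present; 5 new (s, o, r, u, n)
  "ventorpa" → 8 new (v, e, n, t, o, r, p, a)
  "demorro" → prefix "demor" already present; 2 new (r, o)
  "minegal" → 7 new (m, i, n, e, g, a, l)
  "mor" → prefix "m" already present; 2 new (o, r)
  "robelsar" → 8 new (r, o, b, e, l, s, a, r)
  "ventormimita" → prefix "ventor" already present; 6 new (m, i, m, i, t, a)
  "deven" → prefix "de" already present; 3 new (v, e, n)
  "defenvi" → prefix "de" already present; 5 new (f, e, n, v, i)
  "ventorsomi" → prefix "ventor" already present; 4 new (s, o, m, i)
  "kapaluso" → prefix "kapa" already present; 4 new (l, u, s, o)
  "deventor" → prefix "deven" already present; 3 new (t, o, r)
  "kapagalmorlu" → prefix "kapa" already present; 8 new (g, a, l, m, o, r, l, u)
  "kapamorfen" → prefix "kapam" already present; 5 new (o, r, f, e, n)
Total nodes = 8 + 5 + 7 + 11 + 5 + 8 + 2 + 7 + 2 + 8 + 6 + 3 + 5 + 4 + 4 + 3 + 8 + 5 = 101

101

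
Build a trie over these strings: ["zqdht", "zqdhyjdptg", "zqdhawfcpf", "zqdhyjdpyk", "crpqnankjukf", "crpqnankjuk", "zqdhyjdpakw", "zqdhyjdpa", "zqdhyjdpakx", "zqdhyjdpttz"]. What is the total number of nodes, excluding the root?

37

For each word, the new-node count is its length minus the longest prefix already in the trie:
  "zqdht" → 5 new (z, q, d, h, t)
  "zqdhyjdptg" → prefix "zqdh" already present; 6 new (y, j, d, p, t, g)
  "zqdhawfcpf" → prefix "zqdh" already present; 6 new (a, w, f, c, p, f)
  "zqdhyjdpyk" → prefix "zqdhyjdp" already present; 2 new (y, k)
  "crpqnankjukf" → 12 new (c, r, p, q, n, a, n, k, j, u, k, f)
  "crpqnankjuk" → prefix "crpqnankjuk" already present; 0 new (none)
  "zqdhyjdpakw" → prefix "zqdhyjdp" already present; 3 new (a, k, w)
  "zqdhyjdpa" → prefix "zqdhyjdpa" already present; 0 new (none)
  "zqdhyjdpakx" → prefix "zqdhyjdpak" already present; 1 new (x)
  "zqdhyjdpttz" → prefix "zqdhyjdpt" already present; 2 new (t, z)
Total nodes = 5 + 6 + 6 + 2 + 12 + 0 + 3 + 0 + 1 + 2 = 37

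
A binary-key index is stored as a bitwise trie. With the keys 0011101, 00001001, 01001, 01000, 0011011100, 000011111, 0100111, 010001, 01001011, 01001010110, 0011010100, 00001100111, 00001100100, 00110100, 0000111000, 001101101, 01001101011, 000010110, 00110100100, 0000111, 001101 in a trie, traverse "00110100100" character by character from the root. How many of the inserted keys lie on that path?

3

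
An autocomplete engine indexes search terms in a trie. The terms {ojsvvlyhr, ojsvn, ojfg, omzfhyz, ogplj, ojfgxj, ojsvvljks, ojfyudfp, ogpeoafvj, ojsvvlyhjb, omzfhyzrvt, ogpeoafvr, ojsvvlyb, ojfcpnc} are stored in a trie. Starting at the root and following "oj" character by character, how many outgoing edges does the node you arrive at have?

The children of the "oj" node are the distinct next characters among strings starting with "oj".
Characters that immediately follow "oj" among the stored strings: {f, s}.
That node has 2 child edges.

2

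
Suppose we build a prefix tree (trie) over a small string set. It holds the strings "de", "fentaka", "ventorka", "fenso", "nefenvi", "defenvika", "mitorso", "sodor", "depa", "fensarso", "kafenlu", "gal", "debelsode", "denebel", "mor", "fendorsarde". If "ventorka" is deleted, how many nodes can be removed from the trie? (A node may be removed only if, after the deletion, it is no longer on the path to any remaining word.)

8

Walk "ventorka" from the leaf back toward the root, removing each node that no remaining word uses.
No other word shares any prefix with "ventorka", so all 8 of its nodes go.
Nodes removed: 8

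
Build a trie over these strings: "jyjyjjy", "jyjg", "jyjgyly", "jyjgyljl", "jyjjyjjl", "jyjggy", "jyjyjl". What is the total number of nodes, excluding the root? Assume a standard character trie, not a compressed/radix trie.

Count nodes per top-level branch (shared prefixes stored once):
  'j'-branch (jyjg, jyjggy, jyjgyljl, jyjgyly, jyjjyjjl, jyjyjjy, jyjyjl): 21 nodes
Sum: 21

21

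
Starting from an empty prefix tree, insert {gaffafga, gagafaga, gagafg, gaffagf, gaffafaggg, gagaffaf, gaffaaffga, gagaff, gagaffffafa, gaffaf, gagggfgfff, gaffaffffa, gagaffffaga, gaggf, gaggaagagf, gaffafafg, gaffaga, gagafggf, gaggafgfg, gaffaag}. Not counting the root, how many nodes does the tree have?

64

Trace insertions, counting only characters that open a new branch:
  "gaffafga" → 8 new (g, a, f, f, a, f, g, a)
  "gagafaga" → prefix "ga" already present; 6 new (g, a, f, a, g, a)
  "gagafg" → prefix "gagaf" already present; 1 new (g)
  "gaffagf" → prefix "gaffa" already present; 2 new (g, f)
  "gaffafaggg" → prefix "gaffaf" already present; 4 new (a, g, g, g)
  "gagaffaf" → prefix "gagaf" already present; 3 new (f, a, f)
  "gaffaaffga" → prefix "gaffa" already present; 5 new (a, f, f, g, a)
  "gagaff" → prefix "gagaff" already present; 0 new (none)
  "gagaffffafa" → prefix "gagaff" already present; 5 new (f, f, a, f, a)
  "gaffaf" → prefix "gaffaf" already present; 0 new (none)
  "gagggfgfff" → prefix "gag" already present; 7 new (g, g, f, g, f, f, f)
  "gaffaffffa" → prefix "gaffaf" already present; 4 new (f, f, f, a)
  "gagaffffaga" → prefix "gagaffffa" already present; 2 new (g, a)
  "gaggf" → prefix "gagg" already present; 1 new (f)
  "gaggaagagf" → prefix "gagg" already present; 6 new (a, a, g, a, g, f)
  "gaffafafg" → prefix "gaffafa" already present; 2 new (f, g)
  "gaffaga" → prefix "gaffag" already present; 1 new (a)
  "gagafggf" → prefix "gagafg" already present; 2 new (g, f)
  "gaggafgfg" → prefix "gagga" already present; 4 new (f, g, f, g)
  "gaffaag" → prefix "gaffaa" already present; 1 new (g)
Total nodes = 8 + 6 + 1 + 2 + 4 + 3 + 5 + 0 + 5 + 0 + 7 + 4 + 2 + 1 + 6 + 2 + 1 + 2 + 4 + 1 = 64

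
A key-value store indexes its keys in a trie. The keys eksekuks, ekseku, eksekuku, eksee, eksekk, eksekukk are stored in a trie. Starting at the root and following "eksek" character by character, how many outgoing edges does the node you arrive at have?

Follow the path "eksek" to its node, then look at its outgoing edges.
Distinct next characters after "eksek": k, u.
That node has 2 child edges.

2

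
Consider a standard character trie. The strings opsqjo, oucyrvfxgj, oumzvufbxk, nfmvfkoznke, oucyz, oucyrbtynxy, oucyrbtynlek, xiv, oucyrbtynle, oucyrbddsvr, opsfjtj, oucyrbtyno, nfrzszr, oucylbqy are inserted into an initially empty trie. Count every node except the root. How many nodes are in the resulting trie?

66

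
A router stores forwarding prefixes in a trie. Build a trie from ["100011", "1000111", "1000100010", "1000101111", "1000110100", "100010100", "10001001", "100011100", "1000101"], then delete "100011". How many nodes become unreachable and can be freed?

After clearing the end-marker at "100011", prune upward until reaching a node still needed by another word.
Every node on "100011" is still needed (e.g. by "1000111"), so nothing is freed.
Nodes removed: 0

0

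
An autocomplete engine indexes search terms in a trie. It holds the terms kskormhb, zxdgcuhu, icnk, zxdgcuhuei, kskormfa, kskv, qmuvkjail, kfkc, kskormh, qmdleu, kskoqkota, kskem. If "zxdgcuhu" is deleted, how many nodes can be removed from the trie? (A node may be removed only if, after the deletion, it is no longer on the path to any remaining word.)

0

After clearing the end-marker at "zxdgcuhu", prune upward until reaching a node still needed by another word.
Every node on "zxdgcuhu" is still needed (e.g. by "zxdgcuhuei"), so nothing is freed.
Nodes removed: 0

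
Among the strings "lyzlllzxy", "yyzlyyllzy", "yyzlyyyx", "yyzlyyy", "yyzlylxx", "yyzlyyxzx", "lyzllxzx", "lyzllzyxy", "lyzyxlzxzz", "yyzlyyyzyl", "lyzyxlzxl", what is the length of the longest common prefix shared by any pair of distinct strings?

8

The deepest shared node is where two words last agree before diverging.
e.g. "lyzyxlzxl" and "lyzyxlzxzz" share the prefix "lyzyxlzx" of length 8; no pair shares a longer one.
Longest shared-prefix length: 8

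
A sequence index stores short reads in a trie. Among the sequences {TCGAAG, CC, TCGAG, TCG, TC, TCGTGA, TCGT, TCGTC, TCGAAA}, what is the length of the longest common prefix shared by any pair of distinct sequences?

5

Equivalently: take the maximum, over all pairs, of their longest common prefix length.
"TCGAAA" and "TCGAAG" agree on "TCGAA" (5 characters) before diverging; nothing deeper is shared.
Longest shared-prefix length: 5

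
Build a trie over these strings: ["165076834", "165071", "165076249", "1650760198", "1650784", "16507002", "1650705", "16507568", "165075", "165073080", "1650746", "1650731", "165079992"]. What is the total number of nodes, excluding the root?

37

Count nodes per top-level branch (shared prefixes stored once):
  '1'-branch (16507002, 1650705, 165071, 165073080, 1650731, 1650746, 165075, 16507568, 1650760198, 165076249, 165076834, 1650784, 165079992): 37 nodes
Sum: 37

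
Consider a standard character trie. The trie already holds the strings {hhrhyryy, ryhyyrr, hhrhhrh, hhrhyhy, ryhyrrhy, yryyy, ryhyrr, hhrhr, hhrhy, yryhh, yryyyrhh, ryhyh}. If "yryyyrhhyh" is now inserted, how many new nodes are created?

The longest prefix of "yryyyrhhyh" already in the trie is "yryyyrhh" (length 8).
So 10 − 8 = 2 new nodes.

2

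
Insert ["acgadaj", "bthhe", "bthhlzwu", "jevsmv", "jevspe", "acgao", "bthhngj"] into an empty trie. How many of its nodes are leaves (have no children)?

Leaves are exactly the stored words that no other stored word extends.
Those words: "acgadaj", "acgao", "bthhe", "bthhlzwu", "bthhngj", "jevsmv", "jevspe"
Leaf count: 7

7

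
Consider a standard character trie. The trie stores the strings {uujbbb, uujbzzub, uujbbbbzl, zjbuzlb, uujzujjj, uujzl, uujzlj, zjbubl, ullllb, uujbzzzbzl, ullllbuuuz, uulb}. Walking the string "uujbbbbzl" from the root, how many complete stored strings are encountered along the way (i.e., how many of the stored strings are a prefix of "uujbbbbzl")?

Check each prefix of "uujbbbbzl" against the stored set — each match is an end-marker on the path.
Prefixes of the query that are stored words: "uujbbb", "uujbbbbzl"
Count: 2

2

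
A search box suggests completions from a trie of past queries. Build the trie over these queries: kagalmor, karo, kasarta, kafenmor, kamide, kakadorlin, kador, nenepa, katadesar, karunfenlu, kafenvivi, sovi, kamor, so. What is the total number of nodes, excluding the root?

Insert word by word; a character creates a node only if that edge doesn't already exist:
  "kagalmor" → 8 new (k, a, g, a, l, m, o, r)
  "karo" → prefix "ka" already present; 2 new (r, o)
  "kasarta" → prefix "ka" already present; 5 new (s, a, r, t, a)
  "kafenmor" → prefix "ka" already present; 6 new (f, e, n, m, o, r)
  "kamide" → prefix "ka" already present; 4 new (m, i, d, e)
  "kakadorlin" → prefix "ka" already present; 8 new (k, a, d, o, r, l, i, n)
  "kador" → prefix "ka" already present; 3 new (d, o, r)
  "nenepa" → 6 new (n, e, n, e, p, a)
  "katadesar" → prefix "ka" already present; 7 new (t, a, d, e, s, a, r)
  "karunfenlu" → prefix "kar" already present; 7 new (u, n, f, e, n, l, u)
  "kafenvivi" → prefix "kafen" already present; 4 new (v, i, v, i)
  "sovi" → 4 new (s, o, v, i)
  "kamor" → prefix "kam" already present; 2 new (o, r)
  "so" → prefix "so" already present; 0 new (none)
Total nodes = 8 + 2 + 5 + 6 + 4 + 8 + 3 + 6 + 7 + 7 + 4 + 4 + 2 + 0 = 66

66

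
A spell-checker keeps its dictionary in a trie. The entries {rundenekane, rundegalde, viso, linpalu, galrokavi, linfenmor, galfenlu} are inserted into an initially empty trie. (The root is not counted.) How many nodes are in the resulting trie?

Count nodes per top-level branch (shared prefixes stored once):
  'g'-branch (galfenlu, galrokavi): 14 nodes
  'l'-branch (linfenmor, linpalu): 13 nodes
  'r'-branch (rundegalde, rundenekane): 16 nodes
  'v'-branch (viso): 4 nodes
Sum: 47

47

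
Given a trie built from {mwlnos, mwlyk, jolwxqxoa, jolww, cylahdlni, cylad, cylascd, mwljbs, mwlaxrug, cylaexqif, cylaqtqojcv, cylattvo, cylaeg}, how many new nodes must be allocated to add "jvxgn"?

"j" is already a path in the trie; the remaining "vxgn" must be added.
So 5 − 1 = 4 new nodes.

4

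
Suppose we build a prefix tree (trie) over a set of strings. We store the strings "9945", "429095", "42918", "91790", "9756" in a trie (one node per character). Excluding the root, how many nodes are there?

19

Insert word by word; a character creates a node only if that edge doesn't already exist:
  "9945" → 4 new (9, 9, 4, 5)
  "429095" → 6 new (4, 2, 9, 0, 9, 5)
  "42918" → prefix "429" already present; 2 new (1, 8)
  "91790" → prefix "9" already present; 4 new (1, 7, 9, 0)
  "9756" → prefix "9" already present; 3 new (7, 5, 6)
Total nodes = 4 + 6 + 2 + 4 + 3 = 19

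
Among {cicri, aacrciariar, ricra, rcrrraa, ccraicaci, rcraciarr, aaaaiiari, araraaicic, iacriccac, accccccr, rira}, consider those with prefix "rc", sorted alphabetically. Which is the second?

Words with prefix "rc", in lexicographic order: "rcraciarr", "rcrrraa"
The 2nd is rcrrraa.

rcrrraa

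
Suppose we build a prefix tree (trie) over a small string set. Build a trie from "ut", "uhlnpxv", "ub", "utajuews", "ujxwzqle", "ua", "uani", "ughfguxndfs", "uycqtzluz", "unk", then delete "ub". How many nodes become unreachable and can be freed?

1

Walk "ub" from the leaf back toward the root, removing each node that no remaining word uses.
The suffix "b" (1 node) is used only by "ub"; the node for "u" still has the child "t", so pruning stops there.
Nodes removed: 1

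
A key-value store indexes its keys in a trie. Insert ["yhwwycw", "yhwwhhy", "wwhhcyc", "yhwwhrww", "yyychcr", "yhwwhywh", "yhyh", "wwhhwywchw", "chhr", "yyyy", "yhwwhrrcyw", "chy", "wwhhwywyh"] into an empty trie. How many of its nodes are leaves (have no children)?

13

A leaf is a node with no children — equivalently, the end of a word that is not a proper prefix of any other stored word.
Those words: "chhr", "chy", "wwhhcyc", "wwhhwywchw", "wwhhwywyh", "yhwwhhy", "yhwwhrrcyw", "yhwwhrww", "yhwwhywh", "yhwwycw", "yhyh", "yyychcr", "yyyy"
Leaf count: 13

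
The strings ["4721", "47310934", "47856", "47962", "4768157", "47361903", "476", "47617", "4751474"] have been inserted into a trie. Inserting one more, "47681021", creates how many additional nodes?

3

"47681" is already a path in the trie; the remaining "021" must be added.
New nodes needed: |"47681021"| − 5 = 8 − 5 = 3.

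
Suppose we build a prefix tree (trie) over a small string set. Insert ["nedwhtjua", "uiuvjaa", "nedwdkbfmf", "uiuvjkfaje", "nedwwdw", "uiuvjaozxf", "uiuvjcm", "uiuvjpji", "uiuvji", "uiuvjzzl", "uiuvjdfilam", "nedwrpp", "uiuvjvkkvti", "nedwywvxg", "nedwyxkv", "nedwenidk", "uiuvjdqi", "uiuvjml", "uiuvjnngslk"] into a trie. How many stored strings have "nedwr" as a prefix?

1

Walk to "nedwr"; the words in its subtree are exactly those with that prefix.
Matches: "nedwrpp"
Count: 1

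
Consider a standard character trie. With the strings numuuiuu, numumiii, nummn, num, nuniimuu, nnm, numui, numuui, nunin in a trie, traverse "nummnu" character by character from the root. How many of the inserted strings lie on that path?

2

Traverse "nummnu" character by character; count nodes along the way that are marked as word ends.
Prefixes of the query that are stored words: "num", "nummn"
Count: 2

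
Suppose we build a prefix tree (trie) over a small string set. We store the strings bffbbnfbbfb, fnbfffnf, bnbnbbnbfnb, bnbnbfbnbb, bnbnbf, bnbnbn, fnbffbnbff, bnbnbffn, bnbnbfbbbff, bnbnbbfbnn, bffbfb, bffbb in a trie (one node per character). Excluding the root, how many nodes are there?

52

For each word, the new-node count is its length minus the longest prefix already in the trie:
  "bffbbnfbbfb" → 11 new (b, f, f, b, b, n, f, b, b, f, b)
  "fnbfffnf" → 8 new (f, n, b, f, f, f, n, f)
  "bnbnbbnbfnb" → prefix "b" already present; 10 new (n, b, n, b, b, n, b, f, n, b)
  "bnbnbfbnbb" → prefix "bnbnb" already present; 5 new (f, b, n, b, b)
  "bnbnbf" → prefix "bnbnbf" already present; 0 new (none)
  "bnbnbn" → prefix "bnbnb" already present; 1 new (n)
  "fnbffbnbff" → prefix "fnbff" already present; 5 new (b, n, b, f, f)
  "bnbnbffn" → prefix "bnbnbf" already present; 2 new (f, n)
  "bnbnbfbbbff" → prefix "bnbnbfb" already present; 4 new (b, b, f, f)
  "bnbnbbfbnn" → prefix "bnbnbb" already present; 4 new (f, b, n, n)
  "bffbfb" → prefix "bffb" already present; 2 new (f, b)
  "bffbb" → prefix "bffbb" already present; 0 new (none)
Total nodes = 11 + 8 + 10 + 5 + 0 + 1 + 5 + 2 + 4 + 4 + 2 + 0 = 52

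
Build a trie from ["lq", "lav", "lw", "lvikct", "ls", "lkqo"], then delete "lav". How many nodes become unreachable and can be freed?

2

A node on "lav"'s path can go only if nothing else ends at it or branches off below it.
The suffix "av" (2 nodes) is used only by "lav"; the node for "l" still has the child "q", so pruning stops there.
Nodes removed: 2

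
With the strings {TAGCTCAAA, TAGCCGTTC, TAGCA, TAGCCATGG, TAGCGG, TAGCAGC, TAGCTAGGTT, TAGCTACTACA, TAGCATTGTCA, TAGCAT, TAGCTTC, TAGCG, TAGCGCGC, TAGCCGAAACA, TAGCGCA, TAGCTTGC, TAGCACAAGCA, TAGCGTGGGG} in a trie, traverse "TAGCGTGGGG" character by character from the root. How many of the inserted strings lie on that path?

Walk "TAGCGTGGGG" from the root; an end-of-word marker is hit whenever a stored word is a prefix of "TAGCGTGGGG".
Prefixes of the query that are stored words: "TAGCG", "TAGCGTGGGG"
Count: 2

2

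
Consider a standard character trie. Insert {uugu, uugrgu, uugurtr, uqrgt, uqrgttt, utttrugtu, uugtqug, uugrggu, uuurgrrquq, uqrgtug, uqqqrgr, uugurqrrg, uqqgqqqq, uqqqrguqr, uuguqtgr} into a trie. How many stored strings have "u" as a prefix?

Filter for entries beginning with "u":
Words under "u": uqqgqqqq, uqqqrgr, uqqqrguqr, uqrgt, uqrgttt, uqrgtug, utttrugtu, uugrggu, uugrgu, uugtqug, uugu, uuguqtgr, uugurqrrg, uugurtr, uuurgrrquq
Count: 15

15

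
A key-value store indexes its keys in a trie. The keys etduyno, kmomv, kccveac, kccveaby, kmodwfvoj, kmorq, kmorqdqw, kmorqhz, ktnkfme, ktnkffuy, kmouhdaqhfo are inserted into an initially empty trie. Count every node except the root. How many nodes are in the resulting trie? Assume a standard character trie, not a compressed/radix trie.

50

Insert word by word; a character creates a node only if that edge doesn't already exist:
  "etduyno" → 7 new (e, t, d, u, y, n, o)
  "kmomv" → 5 new (k, m, o, m, v)
  "kccveac" → prefix "k" already present; 6 new (c, c, v, e, a, c)
  "kccveaby" → prefix "kccvea" already present; 2 new (b, y)
  "kmodwfvoj" → prefix "kmo" already present; 6 new (d, w, f, v, o, j)
  "kmorq" → prefix "kmo" already present; 2 new (r, q)
  "kmorqdqw" → prefix "kmorq" already present; 3 new (d, q, w)
  "kmorqhz" → prefix "kmorq" already present; 2 new (h, z)
  "ktnkfme" → prefix "k" already present; 6 new (t, n, k, f, m, e)
  "ktnkffuy" → prefix "ktnkf" already present; 3 new (f, u, y)
  "kmouhdaqhfo" → prefix "kmo" already present; 8 new (u, h, d, a, q, h, f, o)
Total nodes = 7 + 5 + 6 + 2 + 6 + 2 + 3 + 2 + 6 + 3 + 8 = 50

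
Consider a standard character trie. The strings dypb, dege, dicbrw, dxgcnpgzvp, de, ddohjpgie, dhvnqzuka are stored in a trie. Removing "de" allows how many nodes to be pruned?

0

After clearing the end-marker at "de", prune upward until reaching a node still needed by another word.
Every node on "de" is still needed (e.g. by "dege"), so nothing is freed.
Nodes removed: 0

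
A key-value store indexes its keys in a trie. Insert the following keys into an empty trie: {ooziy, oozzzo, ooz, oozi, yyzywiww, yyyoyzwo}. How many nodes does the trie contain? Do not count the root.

22

For each word, the new-node count is its length minus the longest prefix already in the trie:
  "ooziy" → 5 new (o, o, z, i, y)
  "oozzzo" → prefix "ooz" already present; 3 new (z, z, o)
  "ooz" → prefix "ooz" already present; 0 new (none)
  "oozi" → prefix "oozi" already present; 0 new (none)
  "yyzywiww" → 8 new (y, y, z, y, w, i, w, w)
  "yyyoyzwo" → prefix "yy" already present; 6 new (y, o, y, z, w, o)
Total nodes = 5 + 3 + 0 + 0 + 8 + 6 = 22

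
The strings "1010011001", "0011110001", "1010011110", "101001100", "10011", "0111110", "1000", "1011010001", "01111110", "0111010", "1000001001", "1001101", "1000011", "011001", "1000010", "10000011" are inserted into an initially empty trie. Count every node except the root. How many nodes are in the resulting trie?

60

Count nodes per top-level branch (shared prefixes stored once):
  '0'-branch (0011110001, 011001, 0111010, 0111110, 01111110): 24 nodes
  '1'-branch (1000, 1000001001, 10000011, 1000010, 1000011, 10011, 1001101, 101001100, 1010011001, 1010011110, 1011010001): 36 nodes
Sum: 60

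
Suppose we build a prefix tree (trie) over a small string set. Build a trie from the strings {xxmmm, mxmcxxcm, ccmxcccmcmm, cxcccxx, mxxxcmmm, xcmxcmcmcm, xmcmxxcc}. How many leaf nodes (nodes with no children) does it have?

Leaves are exactly the stored words that no other stored word extends.
Those words: "ccmxcccmcmm", "cxcccxx", "mxmcxxcm", "mxxxcmmm", "xcmxcmcmcm", "xmcmxxcc", "xxmmm"
Leaf count: 7

7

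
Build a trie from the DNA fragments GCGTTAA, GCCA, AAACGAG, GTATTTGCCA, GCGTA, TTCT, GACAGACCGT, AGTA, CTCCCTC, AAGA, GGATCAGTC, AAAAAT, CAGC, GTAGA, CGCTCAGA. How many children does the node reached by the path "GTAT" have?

1

Follow the path "GTAT" to its node, then look at its outgoing edges.
Distinct next characters after "GTAT": T.
That node has 1 child edge.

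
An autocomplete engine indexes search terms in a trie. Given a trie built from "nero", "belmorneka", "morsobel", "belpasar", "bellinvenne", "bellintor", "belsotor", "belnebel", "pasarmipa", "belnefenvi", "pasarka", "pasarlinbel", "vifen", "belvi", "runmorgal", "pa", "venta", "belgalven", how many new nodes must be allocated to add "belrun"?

3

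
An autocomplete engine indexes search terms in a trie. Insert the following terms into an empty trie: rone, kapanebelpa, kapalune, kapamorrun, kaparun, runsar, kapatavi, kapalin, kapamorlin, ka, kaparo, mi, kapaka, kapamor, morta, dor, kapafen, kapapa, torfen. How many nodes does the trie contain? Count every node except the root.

65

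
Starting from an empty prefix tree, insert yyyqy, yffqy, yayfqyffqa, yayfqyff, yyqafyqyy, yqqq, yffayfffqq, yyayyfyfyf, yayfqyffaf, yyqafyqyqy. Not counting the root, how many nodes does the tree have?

For each word, the new-node count is its length minus the longest prefix already in the trie:
  "yyyqy" → 5 new (y, y, y, q, y)
  "yffqy" → prefix "y" already present; 4 new (f, f, q, y)
  "yayfqyffqa" → prefix "y" already present; 9 new (a, y, f, q, y, f, f, q, a)
  "yayfqyff" → prefix "yayfqyff" already present; 0 new (none)
  "yyqafyqyy" → prefix "yy" already present; 7 new (q, a, f, y, q, y, y)
  "yqqq" → prefix "y" already present; 3 new (q, q, q)
  "yffayfffqq" → prefix "yff" already present; 7 new (a, y, f, f, f, q, q)
  "yyayyfyfyf" → prefix "yy" already present; 8 new (a, y, y, f, y, f, y, f)
  "yayfqyffaf" → prefix "yayfqyff" already present; 2 new (a, f)
  "yyqafyqyqy" → prefix "yyqafyqy" already present; 2 new (q, y)
Total nodes = 5 + 4 + 9 + 0 + 7 + 3 + 7 + 8 + 2 + 2 = 47

47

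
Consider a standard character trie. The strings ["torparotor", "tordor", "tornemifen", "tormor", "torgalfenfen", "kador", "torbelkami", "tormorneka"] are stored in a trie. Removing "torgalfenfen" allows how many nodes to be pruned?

After clearing the end-marker at "torgalfenfen", prune upward until reaching a node still needed by another word.
The suffix "galfenfen" (9 nodes) is used only by "torgalfenfen"; the node for "tor" still has the child "p", so pruning stops there.
Nodes removed: 9

9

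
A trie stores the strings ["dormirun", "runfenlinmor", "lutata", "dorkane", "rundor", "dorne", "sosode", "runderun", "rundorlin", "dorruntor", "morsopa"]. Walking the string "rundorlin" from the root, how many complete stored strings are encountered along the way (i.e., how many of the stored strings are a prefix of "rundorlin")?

Traverse "rundorlin" character by character; count nodes along the way that are marked as word ends.
Prefixes of the query that are stored words: "rundor", "rundorlin"
Count: 2

2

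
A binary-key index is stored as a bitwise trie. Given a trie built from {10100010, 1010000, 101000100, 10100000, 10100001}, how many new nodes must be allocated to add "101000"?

0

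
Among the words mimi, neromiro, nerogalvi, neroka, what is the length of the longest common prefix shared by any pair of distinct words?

4

The deepest shared node is where two words last agree before diverging.
e.g. "nerogalvi" and "neroka" share the prefix "nero" of length 4; no pair shares a longer one.
Longest shared-prefix length: 4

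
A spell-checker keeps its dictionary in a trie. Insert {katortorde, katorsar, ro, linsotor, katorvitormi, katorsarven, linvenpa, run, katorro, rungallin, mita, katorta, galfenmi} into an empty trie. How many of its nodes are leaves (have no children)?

11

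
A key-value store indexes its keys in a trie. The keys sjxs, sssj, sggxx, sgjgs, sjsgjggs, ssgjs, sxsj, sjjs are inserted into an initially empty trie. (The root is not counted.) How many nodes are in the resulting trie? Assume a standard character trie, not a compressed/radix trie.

Count nodes per top-level branch (shared prefixes stored once):
  's'-branch (sggxx, sgjgs, sjjs, sjsgjggs, sjxs, ssgjs, sssj, sxsj): 28 nodes
Sum: 28

28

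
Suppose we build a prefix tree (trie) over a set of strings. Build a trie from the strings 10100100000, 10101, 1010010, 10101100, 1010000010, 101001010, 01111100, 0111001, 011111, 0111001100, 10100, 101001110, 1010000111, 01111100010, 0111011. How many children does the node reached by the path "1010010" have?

The children of the "1010010" node are the distinct next characters among strings starting with "1010010".
Characters that immediately follow "1010010" among the stored strings: {0, 1}.
That node has 2 child edges.

2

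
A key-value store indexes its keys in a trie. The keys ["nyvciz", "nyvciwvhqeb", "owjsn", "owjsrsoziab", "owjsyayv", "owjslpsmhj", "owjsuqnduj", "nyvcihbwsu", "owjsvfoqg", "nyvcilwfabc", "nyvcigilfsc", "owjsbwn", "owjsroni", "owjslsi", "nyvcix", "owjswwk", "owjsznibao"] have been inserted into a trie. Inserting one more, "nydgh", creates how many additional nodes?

3

"ny" is already a path in the trie; the remaining "dgh" must be added.
New nodes needed: |"nydgh"| − 2 = 5 − 2 = 3.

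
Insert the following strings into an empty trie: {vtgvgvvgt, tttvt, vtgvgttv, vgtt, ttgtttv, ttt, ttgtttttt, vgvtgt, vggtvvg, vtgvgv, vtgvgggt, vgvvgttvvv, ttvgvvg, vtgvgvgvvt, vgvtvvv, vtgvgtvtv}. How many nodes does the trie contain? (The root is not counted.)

62

For each word, the new-node count is its length minus the longest prefix already in the trie:
  "vtgvgvvgt" → 9 new (v, t, g, v, g, v, v, g, t)
  "tttvt" → 5 new (t, t, t, v, t)
  "vtgvgttv" → prefix "vtgvg" already present; 3 new (t, t, v)
  "vgtt" → prefix "v" already present; 3 new (g, t, t)
  "ttgtttv" → prefix "tt" already present; 5 new (g, t, t, t, v)
  "ttt" → prefix "ttt" already present; 0 new (none)
  "ttgtttttt" → prefix "ttgttt" already present; 3 new (t, t, t)
  "vgvtgt" → prefix "vg" already present; 4 new (v, t, g, t)
  "vggtvvg" → prefix "vg" already present; 5 new (g, t, v, v, g)
  "vtgvgv" → prefix "vtgvgv" already present; 0 new (none)
  "vtgvgggt" → prefix "vtgvg" already present; 3 new (g, g, t)
  "vgvvgttvvv" → prefix "vgv" already present; 7 new (v, g, t, t, v, v, v)
  "ttvgvvg" → prefix "tt" already present; 5 new (v, g, v, v, g)
  "vtgvgvgvvt" → prefix "vtgvgv" already present; 4 new (g, v, v, t)
  "vgvtvvv" → prefix "vgvt" already present; 3 new (v, v, v)
  "vtgvgtvtv" → prefix "vtgvgt" already present; 3 new (v, t, v)
Total nodes = 9 + 5 + 3 + 3 + 5 + 0 + 3 + 4 + 5 + 0 + 3 + 7 + 5 + 4 + 3 + 3 = 62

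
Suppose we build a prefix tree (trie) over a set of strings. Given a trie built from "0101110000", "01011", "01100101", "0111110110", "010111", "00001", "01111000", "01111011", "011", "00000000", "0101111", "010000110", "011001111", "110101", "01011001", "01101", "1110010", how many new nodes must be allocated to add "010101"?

2

"0101" is already a path in the trie; the remaining "01" must be added.
So 6 − 4 = 2 new nodes.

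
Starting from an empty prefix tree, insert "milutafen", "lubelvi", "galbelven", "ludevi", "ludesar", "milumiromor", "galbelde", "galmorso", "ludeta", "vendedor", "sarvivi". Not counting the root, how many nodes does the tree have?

63

Count nodes per top-level branch (shared prefixes stored once):
  'g'-branch (galbelde, galbelven, galmorso): 16 nodes
  'l'-branch (lubelvi, ludesar, ludeta, ludevi): 16 nodes
  'm'-branch (milumiromor, milutafen): 16 nodes
  's'-branch (sarvivi): 7 nodes
  'v'-branch (vendedor): 8 nodes
Sum: 63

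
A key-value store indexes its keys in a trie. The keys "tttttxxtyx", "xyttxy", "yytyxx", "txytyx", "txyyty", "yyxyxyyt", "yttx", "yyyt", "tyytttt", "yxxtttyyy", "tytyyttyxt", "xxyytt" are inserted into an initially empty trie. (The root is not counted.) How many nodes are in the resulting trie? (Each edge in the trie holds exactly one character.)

68

Count nodes per top-level branch (shared prefixes stored once):
  't'-branch (tttttxxtyx, txytyx, txyyty, tytyyttyxt, tyytttt): 32 nodes
  'x'-branch (xxyytt, xyttxy): 11 nodes
  'y'-branch (yttx, yxxtttyyy, yytyxx, yyxyxyyt, yyyt): 25 nodes
Sum: 68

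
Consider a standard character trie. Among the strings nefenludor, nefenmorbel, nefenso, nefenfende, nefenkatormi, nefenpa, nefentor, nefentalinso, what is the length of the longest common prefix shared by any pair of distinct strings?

6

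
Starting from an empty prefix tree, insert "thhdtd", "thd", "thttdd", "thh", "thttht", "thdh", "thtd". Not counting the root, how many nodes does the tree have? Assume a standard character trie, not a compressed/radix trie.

15

Trace insertions, counting only characters that open a new branch:
  "thhdtd" → 6 new (t, h, h, d, t, d)
  "thd" → prefix "th" already present; 1 new (d)
  "thttdd" → prefix "th" already present; 4 new (t, t, d, d)
  "thh" → prefix "thh" already present; 0 new (none)
  "thttht" → prefix "thtt" already present; 2 new (h, t)
  "thdh" → prefix "thd" already present; 1 new (h)
  "thtd" → prefix "tht" already present; 1 new (d)
Total nodes = 6 + 1 + 4 + 0 + 2 + 1 + 1 = 15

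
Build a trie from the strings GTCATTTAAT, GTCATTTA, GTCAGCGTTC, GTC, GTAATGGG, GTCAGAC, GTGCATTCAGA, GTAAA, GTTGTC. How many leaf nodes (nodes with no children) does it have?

7

A leaf is a node with no children — equivalently, the end of a word that is not a proper prefix of any other stored word.
Those words: "GTAAA", "GTAATGGG", "GTCAGAC", "GTCAGCGTTC", "GTCATTTAAT", "GTGCATTCAGA", "GTTGTC"
Leaf count: 7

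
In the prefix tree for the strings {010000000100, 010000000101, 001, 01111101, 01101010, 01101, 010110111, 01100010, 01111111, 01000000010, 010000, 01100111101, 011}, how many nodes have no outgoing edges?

A leaf is a node with no children — equivalently, the end of a word that is not a proper prefix of any other stored word.
Those words: "001", "010000000100", "010000000101", "010110111", "01100010", "01100111101", "01101010", "01111101", "01111111"
Leaf count: 9

9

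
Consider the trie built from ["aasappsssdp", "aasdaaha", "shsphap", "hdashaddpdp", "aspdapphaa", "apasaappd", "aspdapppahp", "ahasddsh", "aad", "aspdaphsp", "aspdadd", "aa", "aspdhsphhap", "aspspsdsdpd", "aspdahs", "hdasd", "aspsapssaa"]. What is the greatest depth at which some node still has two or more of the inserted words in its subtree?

7

Equivalently: take the maximum, over all pairs, of their longest common prefix length.
e.g. "aspdapphaa" and "aspdapppahp" share the prefix "aspdapp" of length 7; no pair shares a longer one.
Longest shared-prefix length: 7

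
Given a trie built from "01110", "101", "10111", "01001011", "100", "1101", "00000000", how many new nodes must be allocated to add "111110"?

4

The longest prefix of "111110" already in the trie is "11" (length 2).
So 6 − 2 = 4 new nodes.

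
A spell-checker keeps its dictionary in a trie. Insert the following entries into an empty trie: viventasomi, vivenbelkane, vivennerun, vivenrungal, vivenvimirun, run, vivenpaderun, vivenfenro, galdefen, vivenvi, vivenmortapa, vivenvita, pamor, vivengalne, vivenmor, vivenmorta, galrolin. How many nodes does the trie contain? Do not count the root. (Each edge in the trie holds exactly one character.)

Insert word by word; a character creates a node only if that edge doesn't already exist:
  "viventasomi" → 11 new (v, i, v, e, n, t, a, s, o, m, i)
  "vivenbelkane" → prefix "viven" already present; 7 new (b, e, l, k, a, n, e)
  "vivennerun" → prefix "viven" already present; 5 new (n, e, r, u, n)
  "vivenrungal" → prefix "viven" already present; 6 new (r, u, n, g, a, l)
  "vivenvimirun" → prefix "viven" already present; 7 new (v, i, m, i, r, u, n)
  "run" → 3 new (r, u, n)
  "vivenpaderun" → prefix "viven" already present; 7 new (p, a, d, e, r, u, n)
  "vivenfenro" → prefix "viven" already present; 5 new (f, e, n, r, o)
  "galdefen" → 8 new (g, a, l, d, e, f, e, n)
  "vivenvi" → prefix "vivenvi" already present; 0 new (none)
  "vivenmortapa" → prefix "viven" already present; 7 new (m, o, r, t, a, p, a)
  "vivenvita" → prefix "vivenvi" already present; 2 new (t, a)
  "pamor" → 5 new (p, a, m, o, r)
  "vivengalne" → prefix "viven" already present; 5 new (g, a, l, n, e)
  "vivenmor" → prefix "vivenmor" already present; 0 new (none)
  "vivenmorta" → prefix "vivenmorta" already present; 0 new (none)
  "galrolin" → prefix "gal" already present; 5 new (r, o, l, i, n)
Total nodes = 11 + 7 + 5 + 6 + 7 + 3 + 7 + 5 + 8 + 0 + 7 + 2 + 5 + 5 + 0 + 0 + 5 = 83

83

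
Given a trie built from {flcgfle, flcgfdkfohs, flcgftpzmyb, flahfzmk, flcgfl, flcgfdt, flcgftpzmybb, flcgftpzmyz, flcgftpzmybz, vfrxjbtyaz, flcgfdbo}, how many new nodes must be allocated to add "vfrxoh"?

"vfrx" is already a path in the trie; the remaining "oh" must be added.
Each of the 2 remaining characters creates one node.

2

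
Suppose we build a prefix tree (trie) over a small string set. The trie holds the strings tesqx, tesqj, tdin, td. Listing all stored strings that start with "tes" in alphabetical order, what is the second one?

tesqx

Words with prefix "tes", in lexicographic order: "tesqj", "tesqx"
The 2nd is tesqx.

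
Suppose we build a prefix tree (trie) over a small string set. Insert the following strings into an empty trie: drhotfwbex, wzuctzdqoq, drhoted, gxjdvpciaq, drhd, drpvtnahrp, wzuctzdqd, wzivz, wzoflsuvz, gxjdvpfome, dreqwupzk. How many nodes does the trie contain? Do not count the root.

Trace insertions, counting only characters that open a new branch:
  "drhotfwbex" → 10 new (d, r, h, o, t, f, w, b, e, x)
  "wzuctzdqoq" → 10 new (w, z, u, c, t, z, d, q, o, q)
  "drhoted" → prefix "drhot" already present; 2 new (e, d)
  "gxjdvpciaq" → 10 new (g, x, j, d, v, p, c, i, a, q)
  "drhd" → prefix "drh" already present; 1 new (d)
  "drpvtnahrp" → prefix "dr" already present; 8 new (p, v, t, n, a, h, r, p)
  "wzuctzdqd" → prefix "wzuctzdq" already present; 1 new (d)
  "wzivz" → prefix "wz" already present; 3 new (i, v, z)
  "wzoflsuvz" → prefix "wz" already present; 7 new (o, f, l, s, u, v, z)
  "gxjdvpfome" → prefix "gxjdvp" already present; 4 new (f, o, m, e)
  "dreqwupzk" → prefix "dr" already present; 7 new (e, q, w, u, p, z, k)
Total nodes = 10 + 10 + 2 + 10 + 1 + 8 + 1 + 3 + 7 + 4 + 7 = 63

63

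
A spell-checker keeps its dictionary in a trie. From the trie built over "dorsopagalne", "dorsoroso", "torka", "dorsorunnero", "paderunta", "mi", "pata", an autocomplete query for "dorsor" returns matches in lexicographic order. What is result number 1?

DFS of the "dorsor" subtree visits, in order: "dorsoroso", "dorsorunnero"
The 1st is dorsoroso.

dorsoroso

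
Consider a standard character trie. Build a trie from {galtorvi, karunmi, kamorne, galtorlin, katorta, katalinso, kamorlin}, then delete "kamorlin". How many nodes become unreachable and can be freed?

3

After clearing the end-marker at "kamorlin", prune upward until reaching a node still needed by another word.
The suffix "lin" (3 nodes) is used only by "kamorlin"; the node for "kamor" still has the child "n", so pruning stops there.
Nodes removed: 3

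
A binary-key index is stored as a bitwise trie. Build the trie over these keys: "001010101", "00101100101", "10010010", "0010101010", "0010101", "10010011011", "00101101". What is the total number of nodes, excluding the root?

Trace insertions, counting only characters that open a new branch:
  "001010101" → 9 new (0, 0, 1, 0, 1, 0, 1, 0, 1)
  "00101100101" → prefix "00101" already present; 6 new (1, 0, 0, 1, 0, 1)
  "10010010" → 8 new (1, 0, 0, 1, 0, 0, 1, 0)
  "0010101010" → prefix "001010101" already present; 1 new (0)
  "0010101" → prefix "0010101" already present; 0 new (none)
  "10010011011" → prefix "1001001" already present; 4 new (1, 0, 1, 1)
  "00101101" → prefix "0010110" already present; 1 new (1)
Total nodes = 9 + 6 + 8 + 1 + 0 + 4 + 1 = 29

29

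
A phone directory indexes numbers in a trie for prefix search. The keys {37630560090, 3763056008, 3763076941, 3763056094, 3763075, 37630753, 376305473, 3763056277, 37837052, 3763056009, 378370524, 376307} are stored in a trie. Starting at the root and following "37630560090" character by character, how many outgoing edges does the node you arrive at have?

Follow the path "37630560090" to its node, then look at its outgoing edges.
No stored string extends past "37630560090".
That node has 0 child edges.

0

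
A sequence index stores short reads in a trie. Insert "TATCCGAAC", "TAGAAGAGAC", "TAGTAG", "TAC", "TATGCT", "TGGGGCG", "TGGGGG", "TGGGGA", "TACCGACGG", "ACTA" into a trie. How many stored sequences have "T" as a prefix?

9

Traverse to the node for "T", then collect every word in that subtree.
Words under "T": TAC, TACCGACGG, TAGAAGAGAC, TAGTAG, TATCCGAAC, TATGCT, TGGGGA, TGGGGCG, TGGGGG
Count: 9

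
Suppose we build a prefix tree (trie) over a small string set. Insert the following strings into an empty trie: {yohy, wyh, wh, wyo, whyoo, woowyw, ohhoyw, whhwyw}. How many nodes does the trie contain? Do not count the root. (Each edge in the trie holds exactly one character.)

For each word, the new-node count is its length minus the longest prefix already in the trie:
  "yohy" → 4 new (y, o, h, y)
  "wyh" → 3 new (w, y, h)
  "wh" → prefix "w" already present; 1 new (h)
  "wyo" → prefix "wy" already present; 1 new (o)
  "whyoo" → prefix "wh" already present; 3 new (y, o, o)
  "woowyw" → prefix "w" already present; 5 new (o, o, w, y, w)
  "ohhoyw" → 6 new (o, h, h, o, y, w)
  "whhwyw" → prefix "wh" already present; 4 new (h, w, y, w)
Total nodes = 4 + 3 + 1 + 1 + 3 + 5 + 6 + 4 = 27

27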